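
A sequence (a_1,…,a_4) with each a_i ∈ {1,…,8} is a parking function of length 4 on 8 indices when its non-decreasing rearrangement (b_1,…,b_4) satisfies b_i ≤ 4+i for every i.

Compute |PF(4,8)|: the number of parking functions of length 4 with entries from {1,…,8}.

|PF(4,8)| = 5·9^3 = 5 · 729 = 3645 (Pollak)
E.g. (2,1,4,2) → sorted (1,2,2,4): b_i ≤ 4+i ∀i, a PF.

3645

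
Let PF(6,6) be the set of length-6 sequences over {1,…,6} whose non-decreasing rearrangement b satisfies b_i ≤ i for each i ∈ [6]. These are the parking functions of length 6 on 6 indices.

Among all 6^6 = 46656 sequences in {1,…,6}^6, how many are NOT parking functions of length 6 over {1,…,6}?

29849

Count = (6+1−6)·(6+1)^{6−1} = 1 · 16807 = 16807
One tuple (5,3,5,5,6,5) → sorted (3,5,5,5,5,6): b_1=3>1, not a PF.
So 46656 − 16807 = 29849 fail.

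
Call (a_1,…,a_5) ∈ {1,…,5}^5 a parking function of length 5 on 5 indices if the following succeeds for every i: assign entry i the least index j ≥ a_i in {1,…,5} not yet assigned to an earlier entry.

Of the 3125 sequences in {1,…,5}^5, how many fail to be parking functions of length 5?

1829

#PF = (5+1−5)·(5+1)^{5−1} = 1×1296 = 1296
One tuple (4,4,4,3,4) → sorted (3,4,4,4,4): b_1=3>1, not a PF.
Total 3125; non-PF = 3125−1296 = 1829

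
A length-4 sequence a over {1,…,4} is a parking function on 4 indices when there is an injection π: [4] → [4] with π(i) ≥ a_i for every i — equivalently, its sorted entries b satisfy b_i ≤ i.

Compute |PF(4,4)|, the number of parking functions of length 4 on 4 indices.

125

|PF| = 1·5^3 = 1×125 = 125
E.g. (3,4,1,2) → sorted (1,2,3,4): b_i ≤ i ∀i, a PF.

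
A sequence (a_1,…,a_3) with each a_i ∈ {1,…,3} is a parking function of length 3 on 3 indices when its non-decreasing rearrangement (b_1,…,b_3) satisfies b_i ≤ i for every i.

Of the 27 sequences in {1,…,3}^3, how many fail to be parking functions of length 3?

11

#PF = (4−3)·4^(3−1) = 1·16 = 16 (Konheim–Weiss)
Check (2,3,3) → sorted (2,3,3): b_1=2>1, not a PF.
Total 27; non-PF = 27−16 = 11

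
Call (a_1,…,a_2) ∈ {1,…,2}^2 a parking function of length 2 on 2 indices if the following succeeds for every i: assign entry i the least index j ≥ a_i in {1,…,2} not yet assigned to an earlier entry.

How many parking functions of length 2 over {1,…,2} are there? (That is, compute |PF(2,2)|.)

#PF = (3−2)·3^(2−1) = 1×3 = 3
Check (1,2) → sorted (1,2): b_i ≤ i ∀i, a PF.

3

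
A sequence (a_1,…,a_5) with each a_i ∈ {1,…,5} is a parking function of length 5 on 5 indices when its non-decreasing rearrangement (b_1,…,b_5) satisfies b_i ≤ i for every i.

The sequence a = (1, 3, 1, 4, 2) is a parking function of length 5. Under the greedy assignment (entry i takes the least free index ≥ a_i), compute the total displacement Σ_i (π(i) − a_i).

4

Σπ = 5·6/2 = 15 (π permutes [5]); Σa = 1+3+1+4+2 = 11; disp = 15−11 = 4.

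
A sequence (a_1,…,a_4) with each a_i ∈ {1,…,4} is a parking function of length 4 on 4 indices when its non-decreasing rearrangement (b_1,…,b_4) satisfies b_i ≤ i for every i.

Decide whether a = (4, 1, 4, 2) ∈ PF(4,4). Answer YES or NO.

Order a: b = (1, 2, 4, 4).
  b_1=1 ≤ 1
  b_2=2 ≤ 2
  b_3=4 > 3
  fails at i=3 ⇒ NO

NO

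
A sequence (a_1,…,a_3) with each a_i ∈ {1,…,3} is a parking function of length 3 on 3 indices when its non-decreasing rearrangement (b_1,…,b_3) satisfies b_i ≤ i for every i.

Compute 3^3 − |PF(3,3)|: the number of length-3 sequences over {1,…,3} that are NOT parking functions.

11

#PF = 1·4^2 = 1 · 16 = 16 (Pollak)
One tuple (3,3,3) → sorted (3,3,3): b_1=3>1, not a PF.
Total 27; non-PF = 27−16 = 11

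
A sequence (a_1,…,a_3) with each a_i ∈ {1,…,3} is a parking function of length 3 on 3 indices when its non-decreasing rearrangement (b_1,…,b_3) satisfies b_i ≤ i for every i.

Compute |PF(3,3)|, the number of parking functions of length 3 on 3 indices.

Count = (4−3)·4^(3−1) = 1×16 = 16 [KW]
Example (1,2,1) → sorted (1,1,2): b_i ≤ i ∀i, a PF.

16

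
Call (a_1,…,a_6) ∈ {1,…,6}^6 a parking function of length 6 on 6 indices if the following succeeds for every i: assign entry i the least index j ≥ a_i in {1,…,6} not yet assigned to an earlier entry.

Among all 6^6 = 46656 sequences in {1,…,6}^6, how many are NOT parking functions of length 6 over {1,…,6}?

Count = (7−6)·7^(6−1) = 1·16807 = 16807
Check (4,2,6,3,6,3) → sorted (2,3,3,4,6,6): b_1=2>1, not a PF.
6^6 − 16807 = 46656 − 16807 = 29849

29849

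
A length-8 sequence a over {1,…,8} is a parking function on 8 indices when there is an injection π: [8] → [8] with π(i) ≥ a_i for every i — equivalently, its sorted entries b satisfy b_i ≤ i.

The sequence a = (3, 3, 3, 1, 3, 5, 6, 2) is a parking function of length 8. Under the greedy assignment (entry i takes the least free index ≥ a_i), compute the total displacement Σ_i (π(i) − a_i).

10

Σπ = 8·9/2 = 36 (π permutes [8]); Σa = 3+3+3+1+3+5+6+2 = 26; disp = 36−26 = 10.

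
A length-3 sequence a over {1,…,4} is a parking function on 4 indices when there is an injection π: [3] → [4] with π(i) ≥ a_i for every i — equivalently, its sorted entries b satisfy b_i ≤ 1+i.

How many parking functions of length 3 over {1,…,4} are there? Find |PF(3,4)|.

#PF = (4−3+1)·(4+1)^(3−1) = 2·25 = 50 (Konheim–Weiss)
Check (2,3,3) → sorted (2,3,3): b_i ≤ 1+i ∀i, a PF.

50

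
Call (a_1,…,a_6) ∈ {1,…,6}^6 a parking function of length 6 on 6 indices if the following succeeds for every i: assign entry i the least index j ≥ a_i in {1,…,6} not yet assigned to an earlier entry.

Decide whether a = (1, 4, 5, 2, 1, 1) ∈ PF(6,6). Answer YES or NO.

Order a: b = (1, 1, 1, 2, 4, 5).
  b_1=1 ≤ 1
  b_2=1 ≤ 2
  b_3=1 ≤ 3
  b_4=2 ≤ 4
  b_5=4 ≤ 5
  b_6=5 ≤ 6
All bounds hold ⇒ YES

YES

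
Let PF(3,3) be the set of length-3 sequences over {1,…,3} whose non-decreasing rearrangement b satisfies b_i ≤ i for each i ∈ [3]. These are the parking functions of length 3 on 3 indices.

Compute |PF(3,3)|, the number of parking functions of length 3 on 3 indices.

#PF = (4−3)·4^(3−1) = 1 · 16 = 16 (Konheim–Weiss)
E.g. (3,1,2) → sorted (1,2,3): b_i ≤ i ∀i, a PF.

16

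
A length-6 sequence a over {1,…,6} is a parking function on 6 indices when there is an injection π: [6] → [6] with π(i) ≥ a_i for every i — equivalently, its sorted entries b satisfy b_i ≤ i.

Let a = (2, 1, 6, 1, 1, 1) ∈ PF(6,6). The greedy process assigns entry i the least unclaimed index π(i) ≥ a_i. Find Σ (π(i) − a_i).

Σπ = 6·7/2 = 21 (π permutes [6]); Σa = 2+1+6+1+1+1 = 12; disp = 21−12 = 9.

9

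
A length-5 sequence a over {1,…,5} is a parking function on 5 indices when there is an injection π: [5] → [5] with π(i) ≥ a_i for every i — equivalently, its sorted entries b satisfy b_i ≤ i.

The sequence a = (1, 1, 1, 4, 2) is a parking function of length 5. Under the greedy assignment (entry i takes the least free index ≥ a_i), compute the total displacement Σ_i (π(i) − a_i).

Σπ = 15 ({1..5} each once); Σa = 1+1+1+4+2 = 9; disp = 15−9 = 6.

6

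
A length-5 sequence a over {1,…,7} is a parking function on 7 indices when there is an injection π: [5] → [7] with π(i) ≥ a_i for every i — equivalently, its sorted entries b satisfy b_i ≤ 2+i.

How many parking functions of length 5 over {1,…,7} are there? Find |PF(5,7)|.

|PF(5,7)| = (8−5)·8^(5−1) = 3·4096 = 12288
E.g. (1,5,3,7,5) → sorted (1,3,5,5,7): b_i ≤ 2+i ∀i, a PF.

12288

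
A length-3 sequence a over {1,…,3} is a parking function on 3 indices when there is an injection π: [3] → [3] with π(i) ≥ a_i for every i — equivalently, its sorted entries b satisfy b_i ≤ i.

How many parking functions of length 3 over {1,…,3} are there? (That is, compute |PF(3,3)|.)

#PF = (3+1−3)·(3+1)^{3−1} = 1×16 = 16 (Pollak)
Example (1,1,1) → sorted (1,1,1): b_i ≤ i ∀i, a PF.

16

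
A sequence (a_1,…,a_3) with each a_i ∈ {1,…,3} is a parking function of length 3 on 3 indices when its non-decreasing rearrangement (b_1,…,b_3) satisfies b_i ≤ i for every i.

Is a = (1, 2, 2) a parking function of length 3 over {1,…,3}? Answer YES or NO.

YES

Sorted: b = (1, 2, 2).
  b_1=1 ≤ 1
  b_2=2 ≤ 2
  b_3=2 ≤ 3
All bounds hold ⇒ YES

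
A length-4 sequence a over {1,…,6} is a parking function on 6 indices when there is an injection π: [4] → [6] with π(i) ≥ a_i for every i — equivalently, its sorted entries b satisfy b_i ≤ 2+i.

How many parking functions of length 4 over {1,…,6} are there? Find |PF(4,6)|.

1029

#PF = (6−4+1)·(6+1)^(4−1) = 3·343 = 1029 [KW]
E.g. (3,5,1,4) → sorted (1,3,4,5): b_i ≤ 2+i ∀i, a PF.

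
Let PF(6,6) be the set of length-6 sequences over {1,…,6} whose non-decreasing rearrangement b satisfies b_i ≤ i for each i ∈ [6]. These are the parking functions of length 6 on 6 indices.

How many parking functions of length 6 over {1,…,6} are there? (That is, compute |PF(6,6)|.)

16807

#PF = (7−6)·7^(6−1) = 1 · 16807 = 16807 [KW]
Check (4,5,1,1,3,2) → sorted (1,1,2,3,4,5): b_i ≤ i ∀i, a PF.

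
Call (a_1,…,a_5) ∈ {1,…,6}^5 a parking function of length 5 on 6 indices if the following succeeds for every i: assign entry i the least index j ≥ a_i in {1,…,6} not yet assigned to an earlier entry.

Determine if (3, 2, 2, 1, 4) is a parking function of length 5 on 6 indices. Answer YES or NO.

YES

Rearranged: b = (1, 2, 2, 3, 4).
  b_1=1 ≤ 2
  b_2=2 ≤ 3
  b_3=2 ≤ 4
  b_4=3 ≤ 5
  b_5=4 ≤ 6
All bounds hold ⇒ YES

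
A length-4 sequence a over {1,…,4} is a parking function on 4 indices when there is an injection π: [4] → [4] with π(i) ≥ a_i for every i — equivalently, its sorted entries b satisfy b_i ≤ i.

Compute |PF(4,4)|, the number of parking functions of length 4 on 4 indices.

#PF = 1·5^3 = 1·125 = 125
Check (1,2,4,2) → sorted (1,2,2,4): b_i ≤ i ∀i, a PF.

125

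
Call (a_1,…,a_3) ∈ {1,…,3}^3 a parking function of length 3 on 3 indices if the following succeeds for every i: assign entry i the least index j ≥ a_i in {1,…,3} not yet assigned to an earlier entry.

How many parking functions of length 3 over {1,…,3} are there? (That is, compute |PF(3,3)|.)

16

|PF(3,3)| = (3+1−3)·(3+1)^{3−1} = 1×16 = 16 (Pollak)
Check (1,2,3) → sorted (1,2,3): b_i ≤ i ∀i, a PF.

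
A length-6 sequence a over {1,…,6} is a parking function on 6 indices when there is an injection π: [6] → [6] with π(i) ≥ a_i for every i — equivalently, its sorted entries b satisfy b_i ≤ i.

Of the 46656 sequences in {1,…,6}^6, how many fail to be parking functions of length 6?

|PF(6,6)| = (6−6+1)·(6+1)^(6−1) = 1 · 16807 = 16807
One tuple (6,6,6,4,6,3) → sorted (3,4,6,6,6,6): b_1=3>1, not a PF.
So 46656 − 16807 = 29849 fail.

29849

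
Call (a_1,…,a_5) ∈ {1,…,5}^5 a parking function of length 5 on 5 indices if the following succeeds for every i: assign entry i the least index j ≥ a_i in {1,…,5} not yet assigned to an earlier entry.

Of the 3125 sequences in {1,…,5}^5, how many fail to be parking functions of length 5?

|PF(5,5)| = (5+1−5)·(5+1)^{5−1} = 1×1296 = 1296
Example (3,3,5,5,5) → sorted (3,3,5,5,5): b_1=3>1, not a PF.
Total 3125; non-PF = 3125−1296 = 1829

1829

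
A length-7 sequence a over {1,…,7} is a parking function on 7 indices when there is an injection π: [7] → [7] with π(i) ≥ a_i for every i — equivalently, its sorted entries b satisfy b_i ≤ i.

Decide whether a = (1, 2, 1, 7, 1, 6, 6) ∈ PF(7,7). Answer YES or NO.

Sorted: b = (1, 1, 1, 2, 6, 6, 7).
  b_1=1 ≤ 1
  b_2=1 ≤ 2
  b_3=1 ≤ 3
  b_4=2 ≤ 4
  b_5=6 > 5
  fails at i=5 ⇒ NO

NO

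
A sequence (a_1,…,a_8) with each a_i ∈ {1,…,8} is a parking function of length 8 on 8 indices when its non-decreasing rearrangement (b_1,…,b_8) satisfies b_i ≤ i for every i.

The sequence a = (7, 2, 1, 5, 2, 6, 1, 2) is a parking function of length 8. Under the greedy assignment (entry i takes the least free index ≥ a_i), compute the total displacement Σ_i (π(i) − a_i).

Σπ = 8·9/2 = 36 (π permutes [8]); Σa = 7+2+1+5+2+6+1+2 = 26; disp = 36−26 = 10.

10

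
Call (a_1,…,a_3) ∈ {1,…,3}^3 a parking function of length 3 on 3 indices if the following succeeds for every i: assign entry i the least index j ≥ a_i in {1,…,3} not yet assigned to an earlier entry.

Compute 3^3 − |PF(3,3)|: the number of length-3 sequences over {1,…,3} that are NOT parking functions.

Count = (3−3+1)·(3+1)^(3−1) = 1×16 = 16 [KW]
Example (2,3,2) → sorted (2,2,3): b_1=2>1, not a PF.
So 27 − 16 = 11 fail.

11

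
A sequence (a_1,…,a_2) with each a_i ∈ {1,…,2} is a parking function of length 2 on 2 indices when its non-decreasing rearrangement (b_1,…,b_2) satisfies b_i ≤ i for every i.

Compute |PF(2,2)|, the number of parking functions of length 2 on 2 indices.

#PF = (2+1−2)·(2+1)^{2−1} = 1×3 = 3 (Konheim–Weiss)
One tuple (1,2) → sorted (1,2): b_i ≤ i ∀i, a PF.

3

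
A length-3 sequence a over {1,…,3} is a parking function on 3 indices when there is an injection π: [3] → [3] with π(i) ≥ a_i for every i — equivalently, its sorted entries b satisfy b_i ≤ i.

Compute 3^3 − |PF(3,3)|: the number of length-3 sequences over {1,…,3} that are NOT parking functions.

#PF = (4−3)·4^(3−1) = 1×16 = 16 [KW]
Check (3,3,3) → sorted (3,3,3): b_1=3>1, not a PF.
So 27 − 16 = 11 fail.

11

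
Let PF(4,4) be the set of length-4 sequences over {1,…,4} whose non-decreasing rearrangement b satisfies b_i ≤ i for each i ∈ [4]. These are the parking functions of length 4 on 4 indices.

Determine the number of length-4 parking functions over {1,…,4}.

|PF(4,4)| = (5−4)·5^(4−1) = 1 · 125 = 125 (Konheim–Weiss)
One tuple (4,2,2,1) → sorted (1,2,2,4): b_i ≤ i ∀i, a PF.

125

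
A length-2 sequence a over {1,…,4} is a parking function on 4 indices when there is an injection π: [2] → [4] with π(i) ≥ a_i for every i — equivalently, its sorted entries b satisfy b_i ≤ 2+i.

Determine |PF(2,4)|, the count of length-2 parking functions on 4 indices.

15

Count = (4−2+1)·(4+1)^(2−1) = 3 · 5 = 15 [KW]
E.g. (2,1) → sorted (1,2): b_i ≤ 2+i ∀i, a PF.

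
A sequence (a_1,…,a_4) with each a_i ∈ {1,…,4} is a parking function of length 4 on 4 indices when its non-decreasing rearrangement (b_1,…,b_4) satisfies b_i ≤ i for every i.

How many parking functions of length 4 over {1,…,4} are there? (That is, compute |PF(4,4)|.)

|PF(4,4)| = (4+1−4)·(4+1)^{4−1} = 1·125 = 125
One tuple (1,3,1,1) → sorted (1,1,1,3): b_i ≤ i ∀i, a PF.

125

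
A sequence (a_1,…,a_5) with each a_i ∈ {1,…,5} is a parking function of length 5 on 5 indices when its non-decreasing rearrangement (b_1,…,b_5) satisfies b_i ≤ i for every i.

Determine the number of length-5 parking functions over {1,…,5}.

#PF = (5+1−5)·(5+1)^{5−1} = 1 · 1296 = 1296 (Konheim–Weiss)
One tuple (1,3,5,3,1) → sorted (1,1,3,3,5): b_i ≤ i ∀i, a PF.

1296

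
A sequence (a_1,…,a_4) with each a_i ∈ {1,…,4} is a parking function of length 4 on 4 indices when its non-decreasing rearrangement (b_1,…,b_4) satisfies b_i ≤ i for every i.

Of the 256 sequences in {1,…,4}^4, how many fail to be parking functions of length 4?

131

|PF| = (4−4+1)·(4+1)^(4−1) = 1 · 125 = 125 [KW]
Example (1,4,1,4) → sorted (1,1,4,4): b_3=4>3, not a PF.
So 256 − 125 = 131 fail.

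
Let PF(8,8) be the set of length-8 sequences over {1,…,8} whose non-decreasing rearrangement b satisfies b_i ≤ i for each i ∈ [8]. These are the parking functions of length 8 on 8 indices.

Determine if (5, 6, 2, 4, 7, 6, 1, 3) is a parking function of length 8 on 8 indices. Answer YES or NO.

YES

Sorted: b = (1, 2, 3, 4, 5, 6, 6, 7).
  b_1=1 ≤ 1
  b_2=2 ≤ 2
  b_3=3 ≤ 3
  b_4=4 ≤ 4
  b_5=5 ≤ 5
  b_6=6 ≤ 6
  b_7=6 ≤ 7
  b_8=7 ≤ 8
All bounds hold ⇒ YES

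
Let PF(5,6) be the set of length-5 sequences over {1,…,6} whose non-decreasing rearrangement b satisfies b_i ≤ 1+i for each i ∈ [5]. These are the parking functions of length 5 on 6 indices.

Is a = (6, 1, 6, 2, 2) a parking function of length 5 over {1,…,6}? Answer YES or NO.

NO

Rearranged: b = (1, 2, 2, 6, 6).
  b_1=1 ≤ 2
  b_2=2 ≤ 3
  b_3=2 ≤ 4
  b_4=6 > 5
  fails at i=4 ⇒ NO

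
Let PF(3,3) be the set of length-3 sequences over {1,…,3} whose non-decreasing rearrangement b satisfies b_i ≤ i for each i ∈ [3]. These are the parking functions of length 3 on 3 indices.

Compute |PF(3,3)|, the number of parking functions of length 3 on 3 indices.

|PF(3,3)| = (3+1−3)·(3+1)^{3−1} = 1·16 = 16 [KW]
E.g. (3,2,1) → sorted (1,2,3): b_i ≤ i ∀i, a PF.

16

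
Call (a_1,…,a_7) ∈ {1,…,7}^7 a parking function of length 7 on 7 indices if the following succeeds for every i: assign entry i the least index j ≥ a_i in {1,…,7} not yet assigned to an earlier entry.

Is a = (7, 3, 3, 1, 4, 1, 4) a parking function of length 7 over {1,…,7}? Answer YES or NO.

YES

Sorted: b = (1, 1, 3, 3, 4, 4, 7).
  b_1=1 ≤ 1
  b_2=1 ≤ 2
  b_3=3 ≤ 3
  b_4=3 ≤ 4
  b_5=4 ≤ 5
  b_6=4 ≤ 6
  b_7=7 ≤ 7
All bounds hold ⇒ YES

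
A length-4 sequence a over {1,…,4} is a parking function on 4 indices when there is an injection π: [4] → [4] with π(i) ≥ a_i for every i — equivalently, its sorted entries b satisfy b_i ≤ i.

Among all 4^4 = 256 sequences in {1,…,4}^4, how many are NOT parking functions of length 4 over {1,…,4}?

131

|PF(4,4)| = (4+1−4)·(4+1)^{4−1} = 1 · 125 = 125 (Pollak)
Check (4,2,1,4) → sorted (1,2,4,4): b_3=4>3, not a PF.
So 256 − 125 = 131 fail.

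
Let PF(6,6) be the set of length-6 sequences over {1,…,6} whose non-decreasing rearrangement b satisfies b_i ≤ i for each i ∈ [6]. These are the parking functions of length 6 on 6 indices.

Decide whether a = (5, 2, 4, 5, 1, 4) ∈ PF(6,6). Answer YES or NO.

NO

Sorted: b = (1, 2, 4, 4, 5, 5).
  b_1=1 ≤ 1
  b_2=2 ≤ 2
  b_3=4 > 3
  fails at i=3 ⇒ NO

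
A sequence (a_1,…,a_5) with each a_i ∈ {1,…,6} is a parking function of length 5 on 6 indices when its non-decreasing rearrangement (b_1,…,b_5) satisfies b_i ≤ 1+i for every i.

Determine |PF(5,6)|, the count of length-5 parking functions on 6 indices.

4802

|PF| = 2·7^4 = 2×2401 = 4802 (Pollak)
Example (2,5,2,6,1) → sorted (1,2,2,5,6): b_i ≤ 1+i ∀i, a PF.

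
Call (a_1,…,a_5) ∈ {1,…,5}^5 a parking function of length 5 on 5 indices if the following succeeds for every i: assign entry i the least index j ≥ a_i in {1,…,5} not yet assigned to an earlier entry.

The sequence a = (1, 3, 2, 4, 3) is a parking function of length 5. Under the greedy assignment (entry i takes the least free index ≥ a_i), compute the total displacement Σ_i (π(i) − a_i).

Σπ(i) = 1+…+5 = 15; Σa = 1+3+2+4+3 = 13; disp = 15−13 = 2.

2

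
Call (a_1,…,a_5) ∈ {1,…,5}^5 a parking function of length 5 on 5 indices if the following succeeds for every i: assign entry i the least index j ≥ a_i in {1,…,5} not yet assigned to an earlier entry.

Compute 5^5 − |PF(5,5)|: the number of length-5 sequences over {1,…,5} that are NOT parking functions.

1829

|PF(5,5)| = (5−5+1)·(5+1)^(5−1) = 1 · 1296 = 1296
One tuple (5,5,5,4,5) → sorted (4,5,5,5,5): b_1=4>1, not a PF.
So 3125 − 1296 = 1829 fail.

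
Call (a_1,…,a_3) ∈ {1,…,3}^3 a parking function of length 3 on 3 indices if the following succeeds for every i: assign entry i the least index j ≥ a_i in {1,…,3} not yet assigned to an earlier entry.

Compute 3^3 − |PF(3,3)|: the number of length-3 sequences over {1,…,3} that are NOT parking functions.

|PF(3,3)| = (4−3)·4^(3−1) = 1 · 16 = 16 (Pollak)
E.g. (2,3,2) → sorted (2,2,3): b_1=2>1, not a PF.
So 27 − 16 = 11 fail.

11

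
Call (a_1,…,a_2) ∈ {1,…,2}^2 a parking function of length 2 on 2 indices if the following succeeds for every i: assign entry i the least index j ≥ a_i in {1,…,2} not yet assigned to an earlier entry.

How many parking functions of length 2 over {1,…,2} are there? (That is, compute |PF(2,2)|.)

3

#PF = (3−2)·3^(2−1) = 1×3 = 3 (Pollak)
Example (2,1) → sorted (1,2): b_i ≤ i ∀i, a PF.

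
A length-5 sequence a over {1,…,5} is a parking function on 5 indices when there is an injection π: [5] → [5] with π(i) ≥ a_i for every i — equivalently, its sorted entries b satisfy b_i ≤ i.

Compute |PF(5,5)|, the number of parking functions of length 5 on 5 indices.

|PF| = (6−5)·6^(5−1) = 1 · 1296 = 1296 [KW]
One tuple (2,1,1,4,5) → sorted (1,1,2,4,5): b_i ≤ i ∀i, a PF.

1296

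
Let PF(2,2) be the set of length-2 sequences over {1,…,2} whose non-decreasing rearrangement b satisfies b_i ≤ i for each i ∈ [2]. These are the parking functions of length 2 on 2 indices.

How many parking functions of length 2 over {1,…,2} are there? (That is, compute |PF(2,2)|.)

3

|PF(2,2)| = (2+1−2)·(2+1)^{2−1} = 1×3 = 3 (Konheim–Weiss)
One tuple (2,1) → sorted (1,2): b_i ≤ i ∀i, a PF.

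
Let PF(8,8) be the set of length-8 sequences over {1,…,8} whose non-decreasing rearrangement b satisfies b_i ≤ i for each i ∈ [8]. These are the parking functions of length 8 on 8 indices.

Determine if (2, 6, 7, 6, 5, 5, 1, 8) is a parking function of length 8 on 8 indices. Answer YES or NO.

NO

Rearranged: b = (1, 2, 5, 5, 6, 6, 7, 8).
  b_1=1 ≤ 1
  b_2=2 ≤ 2
  b_3=5 > 3
  fails at i=3 ⇒ NO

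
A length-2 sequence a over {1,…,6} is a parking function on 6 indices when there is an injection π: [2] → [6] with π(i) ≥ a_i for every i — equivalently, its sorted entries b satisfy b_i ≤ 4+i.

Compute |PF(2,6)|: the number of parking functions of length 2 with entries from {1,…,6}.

35

|PF(2,6)| = (6+1−2)·(6+1)^{2−1} = 5×7 = 35 (Konheim–Weiss)
One tuple (5,4) → sorted (4,5): b_i ≤ 4+i ∀i, a PF.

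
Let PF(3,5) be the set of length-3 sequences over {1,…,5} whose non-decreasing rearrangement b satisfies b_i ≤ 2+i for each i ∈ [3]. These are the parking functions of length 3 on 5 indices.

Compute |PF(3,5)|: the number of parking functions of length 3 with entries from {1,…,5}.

|PF| = (5−3+1)·(5+1)^(3−1) = 3 · 36 = 108
One tuple (4,4,1) → sorted (1,4,4): b_i ≤ 2+i ∀i, a PF.

108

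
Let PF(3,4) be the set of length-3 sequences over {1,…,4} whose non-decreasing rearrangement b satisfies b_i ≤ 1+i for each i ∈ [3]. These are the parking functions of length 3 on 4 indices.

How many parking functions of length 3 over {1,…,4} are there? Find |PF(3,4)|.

50

#PF = (5−3)·5^(3−1) = 2·25 = 50 (Pollak)
E.g. (2,2,2) → sorted (2,2,2): b_i ≤ 1+i ∀i, a PF.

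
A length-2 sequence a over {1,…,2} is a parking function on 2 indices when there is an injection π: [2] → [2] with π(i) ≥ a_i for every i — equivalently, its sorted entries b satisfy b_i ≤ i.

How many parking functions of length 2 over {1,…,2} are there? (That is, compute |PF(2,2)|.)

#PF = (2−2+1)·(2+1)^(2−1) = 1·3 = 3 (Konheim–Weiss)
Check (2,1) → sorted (1,2): b_i ≤ i ∀i, a PF.

3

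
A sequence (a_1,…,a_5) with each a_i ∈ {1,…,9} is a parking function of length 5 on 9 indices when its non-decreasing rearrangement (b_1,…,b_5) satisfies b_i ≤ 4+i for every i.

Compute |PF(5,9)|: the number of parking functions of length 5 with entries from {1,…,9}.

|PF(5,9)| = (9+1−5)·(9+1)^{5−1} = 5×10000 = 50000 (Konheim–Weiss)
Check (2,9,4,6,1) → sorted (1,2,4,6,9): b_i ≤ 4+i ∀i, a PF.

50000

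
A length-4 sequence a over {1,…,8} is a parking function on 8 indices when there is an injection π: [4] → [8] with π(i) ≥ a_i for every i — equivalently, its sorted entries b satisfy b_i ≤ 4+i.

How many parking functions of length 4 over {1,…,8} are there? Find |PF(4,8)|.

3645

#PF = (9−4)·9^(4−1) = 5·729 = 3645 (Pollak)
One tuple (1,5,1,4) → sorted (1,1,4,5): b_i ≤ 4+i ∀i, a PF.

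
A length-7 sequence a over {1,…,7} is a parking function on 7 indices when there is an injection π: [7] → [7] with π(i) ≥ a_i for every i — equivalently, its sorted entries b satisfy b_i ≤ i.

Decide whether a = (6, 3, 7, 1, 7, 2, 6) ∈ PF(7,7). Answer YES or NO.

NO

Sorted: b = (1, 2, 3, 6, 6, 7, 7).
  b_1=1 ≤ 1
  b_2=2 ≤ 2
  b_3=3 ≤ 3
  b_4=6 > 4
  fails at i=4 ⇒ NO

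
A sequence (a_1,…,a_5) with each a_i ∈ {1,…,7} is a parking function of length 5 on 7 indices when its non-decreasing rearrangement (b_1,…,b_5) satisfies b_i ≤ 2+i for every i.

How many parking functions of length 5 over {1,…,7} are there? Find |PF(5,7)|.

12288

#PF = (7−5+1)·(7+1)^(5−1) = 3·4096 = 12288 (Pollak)
E.g. (3,2,5,4,7) → sorted (2,3,4,5,7): b_i ≤ 2+i ∀i, a PF.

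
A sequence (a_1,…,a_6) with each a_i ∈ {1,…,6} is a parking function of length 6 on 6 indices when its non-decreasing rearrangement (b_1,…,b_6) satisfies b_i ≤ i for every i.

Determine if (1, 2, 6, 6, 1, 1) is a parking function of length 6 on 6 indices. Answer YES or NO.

Sorted: b = (1, 1, 1, 2, 6, 6).
  b_1=1 ≤ 1
  b_2=1 ≤ 2
  b_3=1 ≤ 3
  b_4=2 ≤ 4
  b_5=6 > 5
  fails at i=5 ⇒ NO

NO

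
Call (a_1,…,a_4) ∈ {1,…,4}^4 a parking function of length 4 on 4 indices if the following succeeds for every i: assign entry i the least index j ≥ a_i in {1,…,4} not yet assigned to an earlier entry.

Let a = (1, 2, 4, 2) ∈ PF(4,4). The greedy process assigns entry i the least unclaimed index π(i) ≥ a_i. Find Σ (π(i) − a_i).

1

Σπ(i) = 1+…+4 = 10; Σa = 1+2+4+2 = 9; disp = 10−9 = 1.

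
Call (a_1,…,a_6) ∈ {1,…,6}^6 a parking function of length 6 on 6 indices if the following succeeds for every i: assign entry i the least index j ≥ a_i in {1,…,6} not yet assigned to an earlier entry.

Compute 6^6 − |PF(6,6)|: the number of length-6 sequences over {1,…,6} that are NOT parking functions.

29849

Count = 1·7^5 = 1·16807 = 16807
One tuple (5,6,2,5,2,6) → sorted (2,2,5,5,6,6): b_1=2>1, not a PF.
6^6 − 16807 = 46656 − 16807 = 29849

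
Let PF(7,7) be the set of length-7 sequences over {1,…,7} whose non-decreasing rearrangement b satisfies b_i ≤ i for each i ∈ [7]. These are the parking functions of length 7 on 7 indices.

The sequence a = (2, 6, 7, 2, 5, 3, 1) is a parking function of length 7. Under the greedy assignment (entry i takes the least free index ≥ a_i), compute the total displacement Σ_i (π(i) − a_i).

Σπ = 7·8/2 = 28 (π permutes [7]); Σa = 2+6+7+2+5+3+1 = 26; disp = 28−26 = 2.

2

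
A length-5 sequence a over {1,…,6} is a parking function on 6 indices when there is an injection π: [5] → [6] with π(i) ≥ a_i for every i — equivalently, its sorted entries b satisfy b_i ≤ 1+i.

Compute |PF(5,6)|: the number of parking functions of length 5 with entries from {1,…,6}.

4802

|PF| = (6−5+1)·(6+1)^(5−1) = 2·2401 = 4802 (Pollak)
One tuple (2,1,2,2,3) → sorted (1,2,2,2,3): b_i ≤ 1+i ∀i, a PF.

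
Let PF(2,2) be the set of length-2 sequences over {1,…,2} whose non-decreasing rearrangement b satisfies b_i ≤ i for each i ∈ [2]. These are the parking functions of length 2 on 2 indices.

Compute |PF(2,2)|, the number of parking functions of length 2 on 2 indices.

3

|PF(2,2)| = (2+1−2)·(2+1)^{2−1} = 1 · 3 = 3 [KW]
Check (2,1) → sorted (1,2): b_i ≤ i ∀i, a PF.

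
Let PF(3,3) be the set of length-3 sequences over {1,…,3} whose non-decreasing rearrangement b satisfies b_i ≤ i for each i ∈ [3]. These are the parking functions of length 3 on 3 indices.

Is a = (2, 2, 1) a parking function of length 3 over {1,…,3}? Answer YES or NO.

YES

Order a: b = (1, 2, 2).
  b_1=1 ≤ 1
  b_2=2 ≤ 2
  b_3=2 ≤ 3
All bounds hold ⇒ YES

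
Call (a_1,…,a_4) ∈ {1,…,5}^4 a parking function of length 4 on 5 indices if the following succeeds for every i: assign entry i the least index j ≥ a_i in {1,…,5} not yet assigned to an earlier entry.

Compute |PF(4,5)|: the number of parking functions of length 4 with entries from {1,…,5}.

|PF| = (6−4)·6^(4−1) = 2 · 216 = 432
One tuple (4,1,1,1) → sorted (1,1,1,4): b_i ≤ 1+i ∀i, a PF.

432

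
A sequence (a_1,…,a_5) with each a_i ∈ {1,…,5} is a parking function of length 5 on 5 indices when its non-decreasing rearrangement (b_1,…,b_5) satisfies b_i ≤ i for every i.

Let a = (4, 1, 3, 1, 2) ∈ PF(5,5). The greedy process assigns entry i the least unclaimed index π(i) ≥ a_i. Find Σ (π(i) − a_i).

4

Σπ(i) = 1+…+5 = 15; Σa = 4+1+3+1+2 = 11; disp = 15−11 = 4.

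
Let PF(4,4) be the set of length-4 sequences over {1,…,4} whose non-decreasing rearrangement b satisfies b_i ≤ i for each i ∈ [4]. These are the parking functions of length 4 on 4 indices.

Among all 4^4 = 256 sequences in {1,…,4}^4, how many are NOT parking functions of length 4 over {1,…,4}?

131

|PF| = (4−4+1)·(4+1)^(4−1) = 1·125 = 125 [KW]
Check (3,4,3,3) → sorted (3,3,3,4): b_1=3>1, not a PF.
4^4 − 125 = 256 − 125 = 131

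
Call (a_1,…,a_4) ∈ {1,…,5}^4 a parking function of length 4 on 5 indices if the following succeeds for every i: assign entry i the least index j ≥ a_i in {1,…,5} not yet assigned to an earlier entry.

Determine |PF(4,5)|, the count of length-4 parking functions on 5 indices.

|PF(4,5)| = 2·6^3 = 2·216 = 432
E.g. (5,2,4,2) → sorted (2,2,4,5): b_i ≤ 1+i ∀i, a PF.

432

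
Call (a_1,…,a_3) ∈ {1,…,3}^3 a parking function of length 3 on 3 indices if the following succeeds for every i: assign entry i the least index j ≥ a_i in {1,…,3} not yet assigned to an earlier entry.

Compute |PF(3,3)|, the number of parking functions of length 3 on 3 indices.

Count = (3−3+1)·(3+1)^(3−1) = 1 · 16 = 16 [KW]
Check (3,2,1) → sorted (1,2,3): b_i ≤ i ∀i, a PF.

16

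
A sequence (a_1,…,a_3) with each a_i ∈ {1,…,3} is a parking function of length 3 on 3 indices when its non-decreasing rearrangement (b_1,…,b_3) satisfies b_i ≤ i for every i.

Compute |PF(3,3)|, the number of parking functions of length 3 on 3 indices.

#PF = 1·4^2 = 1 · 16 = 16 (Konheim–Weiss)
Check (3,1,2) → sorted (1,2,3): b_i ≤ i ∀i, a PF.

16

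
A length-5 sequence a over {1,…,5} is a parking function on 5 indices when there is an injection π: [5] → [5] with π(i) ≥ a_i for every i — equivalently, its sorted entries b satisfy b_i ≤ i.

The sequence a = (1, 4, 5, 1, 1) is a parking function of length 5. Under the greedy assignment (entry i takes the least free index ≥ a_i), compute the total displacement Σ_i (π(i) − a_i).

3

Σπ(i) = 1+…+5 = 15; Σa = 1+4+5+1+1 = 12; disp = 15−12 = 3.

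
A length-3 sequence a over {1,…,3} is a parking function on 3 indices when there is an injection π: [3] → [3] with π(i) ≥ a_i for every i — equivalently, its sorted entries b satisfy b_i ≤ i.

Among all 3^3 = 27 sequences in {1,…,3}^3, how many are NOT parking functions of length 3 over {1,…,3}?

|PF| = 1·4^2 = 1 · 16 = 16 (Pollak)
One tuple (3,2,3) → sorted (2,3,3): b_1=2>1, not a PF.
3^3 − 16 = 27 − 16 = 11

11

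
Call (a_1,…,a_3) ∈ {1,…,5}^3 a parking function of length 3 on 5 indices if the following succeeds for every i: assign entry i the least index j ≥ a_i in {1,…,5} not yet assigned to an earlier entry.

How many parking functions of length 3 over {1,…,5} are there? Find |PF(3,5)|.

108

|PF| = 3·6^2 = 3×36 = 108 (Pollak)
E.g. (1,2,1) → sorted (1,1,2): b_i ≤ 2+i ∀i, a PF.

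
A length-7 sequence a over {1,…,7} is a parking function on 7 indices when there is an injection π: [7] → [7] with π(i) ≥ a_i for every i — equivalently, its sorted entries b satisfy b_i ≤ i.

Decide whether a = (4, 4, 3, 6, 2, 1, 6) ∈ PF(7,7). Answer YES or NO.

Sorted: b = (1, 2, 3, 4, 4, 6, 6).
  b_1=1 ≤ 1
  b_2=2 ≤ 2
  b_3=3 ≤ 3
  b_4=4 ≤ 4
  b_5=4 ≤ 5
  b_6=6 ≤ 6
  b_7=6 ≤ 7
All bounds hold ⇒ YES

YES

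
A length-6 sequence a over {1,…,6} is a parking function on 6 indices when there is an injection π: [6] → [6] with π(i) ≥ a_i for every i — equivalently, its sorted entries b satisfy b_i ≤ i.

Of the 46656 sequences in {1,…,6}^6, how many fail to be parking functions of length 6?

29849

|PF(6,6)| = 1·7^5 = 1·16807 = 16807 (Konheim–Weiss)
One tuple (3,4,4,3,5,2) → sorted (2,3,3,4,4,5): b_1=2>1, not a PF.
So 46656 − 16807 = 29849 fail.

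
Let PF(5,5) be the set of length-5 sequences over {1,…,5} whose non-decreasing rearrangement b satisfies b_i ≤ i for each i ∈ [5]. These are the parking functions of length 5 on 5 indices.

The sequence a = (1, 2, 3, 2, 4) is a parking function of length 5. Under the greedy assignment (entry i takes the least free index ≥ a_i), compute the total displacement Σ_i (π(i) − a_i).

3

Σπ(i) = 1+…+5 = 15; Σa = 1+2+3+2+4 = 12; disp = 15−12 = 3.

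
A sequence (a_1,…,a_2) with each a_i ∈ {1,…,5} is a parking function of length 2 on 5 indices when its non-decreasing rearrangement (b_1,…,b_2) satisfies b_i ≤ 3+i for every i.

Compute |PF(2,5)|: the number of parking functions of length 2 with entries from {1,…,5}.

Count = (5+1−2)·(5+1)^{2−1} = 4×6 = 24 (Pollak)
One tuple (5,1) → sorted (1,5): b_i ≤ 3+i ∀i, a PF.

24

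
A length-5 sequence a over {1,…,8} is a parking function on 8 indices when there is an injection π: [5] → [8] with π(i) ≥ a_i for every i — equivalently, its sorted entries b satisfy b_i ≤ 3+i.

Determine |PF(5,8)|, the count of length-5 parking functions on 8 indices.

26244

#PF = (8−5+1)·(8+1)^(5−1) = 4×6561 = 26244 [KW]
E.g. (3,2,8,2,2) → sorted (2,2,2,3,8): b_i ≤ 3+i ∀i, a PF.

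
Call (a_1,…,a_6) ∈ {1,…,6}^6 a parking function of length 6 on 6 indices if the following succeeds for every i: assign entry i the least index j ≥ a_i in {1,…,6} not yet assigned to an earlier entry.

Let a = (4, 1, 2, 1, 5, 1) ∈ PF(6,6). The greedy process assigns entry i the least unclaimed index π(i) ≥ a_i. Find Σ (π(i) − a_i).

Σπ(i) = 1+…+6 = 21; Σa = 4+1+2+1+5+1 = 14; disp = 21−14 = 7.

7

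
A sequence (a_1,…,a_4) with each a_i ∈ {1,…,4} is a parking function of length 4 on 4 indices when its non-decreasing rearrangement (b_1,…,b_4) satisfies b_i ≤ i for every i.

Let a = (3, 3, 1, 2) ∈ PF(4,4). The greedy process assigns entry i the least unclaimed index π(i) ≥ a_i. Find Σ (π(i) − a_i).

Σπ(i) = 1+…+4 = 10; Σa = 3+3+1+2 = 9; disp = 10−9 = 1.

1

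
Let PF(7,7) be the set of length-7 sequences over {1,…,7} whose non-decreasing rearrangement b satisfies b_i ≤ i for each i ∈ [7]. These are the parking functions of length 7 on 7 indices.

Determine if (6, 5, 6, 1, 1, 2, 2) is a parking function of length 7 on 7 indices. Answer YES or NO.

YES

Rearranged: b = (1, 1, 2, 2, 5, 6, 6).
  b_1=1 ≤ 1
  b_2=1 ≤ 2
  b_3=2 ≤ 3
  b_4=2 ≤ 4
  b_5=5 ≤ 5
  b_6=6 ≤ 6
  b_7=6 ≤ 7
All bounds hold ⇒ YES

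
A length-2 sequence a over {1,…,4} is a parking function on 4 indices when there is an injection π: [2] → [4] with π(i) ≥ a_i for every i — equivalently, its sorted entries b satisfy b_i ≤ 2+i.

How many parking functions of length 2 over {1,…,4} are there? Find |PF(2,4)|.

|PF| = (5−2)·5^(2−1) = 3 · 5 = 15
Example (3,4) → sorted (3,4): b_i ≤ 2+i ∀i, a PF.

15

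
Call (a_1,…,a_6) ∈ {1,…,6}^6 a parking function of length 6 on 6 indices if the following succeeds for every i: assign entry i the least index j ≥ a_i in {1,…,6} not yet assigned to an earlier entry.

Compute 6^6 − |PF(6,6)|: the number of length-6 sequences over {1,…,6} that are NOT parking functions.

29849

|PF| = (7−6)·7^(6−1) = 1 · 16807 = 16807 [KW]
Check (6,6,4,4,3,3) → sorted (3,3,4,4,6,6): b_1=3>1, not a PF.
Total 46656; non-PF = 46656−16807 = 29849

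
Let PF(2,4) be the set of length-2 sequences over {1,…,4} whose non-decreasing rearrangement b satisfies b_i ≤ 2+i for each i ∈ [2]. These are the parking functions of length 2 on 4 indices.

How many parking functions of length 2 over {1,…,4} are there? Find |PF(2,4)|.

#PF = 3·5^1 = 3×5 = 15 (Konheim–Weiss)
E.g. (4,3) → sorted (3,4): b_i ≤ 2+i ∀i, a PF.

15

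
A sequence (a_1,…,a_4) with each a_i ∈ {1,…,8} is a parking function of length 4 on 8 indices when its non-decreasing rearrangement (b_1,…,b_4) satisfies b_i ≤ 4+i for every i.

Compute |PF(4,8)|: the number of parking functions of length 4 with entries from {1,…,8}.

|PF| = (8−4+1)·(8+1)^(4−1) = 5×729 = 3645 (Konheim–Weiss)
E.g. (8,2,4,2) → sorted (2,2,4,8): b_i ≤ 4+i ∀i, a PF.

3645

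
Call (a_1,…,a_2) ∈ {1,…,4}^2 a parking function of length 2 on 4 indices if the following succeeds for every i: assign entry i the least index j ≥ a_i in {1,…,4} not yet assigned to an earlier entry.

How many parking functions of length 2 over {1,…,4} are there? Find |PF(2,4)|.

#PF = (4−2+1)·(4+1)^(2−1) = 3×5 = 15 (Konheim–Weiss)
One tuple (3,2) → sorted (2,3): b_i ≤ 2+i ∀i, a PF.

15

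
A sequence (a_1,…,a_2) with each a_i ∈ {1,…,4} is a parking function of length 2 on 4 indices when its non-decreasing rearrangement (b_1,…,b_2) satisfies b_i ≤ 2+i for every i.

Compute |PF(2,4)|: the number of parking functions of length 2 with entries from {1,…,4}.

15

#PF = (4−2+1)·(4+1)^(2−1) = 3 · 5 = 15
One tuple (3,2) → sorted (2,3): b_i ≤ 2+i ∀i, a PF.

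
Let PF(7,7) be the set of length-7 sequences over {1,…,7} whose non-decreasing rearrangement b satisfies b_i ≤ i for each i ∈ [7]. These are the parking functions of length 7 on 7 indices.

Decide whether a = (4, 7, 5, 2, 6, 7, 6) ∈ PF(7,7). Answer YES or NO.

Order a: b = (2, 4, 5, 6, 6, 7, 7).
  b_1=2 > 1
  fails at i=1 ⇒ NO

NO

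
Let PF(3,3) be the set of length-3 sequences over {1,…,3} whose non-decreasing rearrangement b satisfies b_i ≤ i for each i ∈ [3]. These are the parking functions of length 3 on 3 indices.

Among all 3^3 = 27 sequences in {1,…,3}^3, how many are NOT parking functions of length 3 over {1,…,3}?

11

|PF(3,3)| = (3+1−3)·(3+1)^{3−1} = 1·16 = 16 [KW]
Example (3,3,2) → sorted (2,3,3): b_1=2>1, not a PF.
Total 27; non-PF = 27−16 = 11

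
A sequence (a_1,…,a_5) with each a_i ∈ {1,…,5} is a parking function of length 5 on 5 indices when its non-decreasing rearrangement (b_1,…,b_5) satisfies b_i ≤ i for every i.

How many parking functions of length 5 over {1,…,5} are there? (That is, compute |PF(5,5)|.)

1296

#PF = (5−5+1)·(5+1)^(5−1) = 1 · 1296 = 1296 (Konheim–Weiss)
One tuple (2,2,5,2,1) → sorted (1,2,2,2,5): b_i ≤ i ∀i, a PF.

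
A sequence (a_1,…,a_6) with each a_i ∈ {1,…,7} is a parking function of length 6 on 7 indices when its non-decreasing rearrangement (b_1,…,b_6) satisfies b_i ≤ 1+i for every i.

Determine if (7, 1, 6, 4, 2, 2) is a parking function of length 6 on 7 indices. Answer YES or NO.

YES

Rearranged: b = (1, 2, 2, 4, 6, 7).
  b_1=1 ≤ 2
  b_2=2 ≤ 3
  b_3=2 ≤ 4
  b_4=4 ≤ 5
  b_5=6 ≤ 6
  b_6=7 ≤ 7
All bounds hold ⇒ YES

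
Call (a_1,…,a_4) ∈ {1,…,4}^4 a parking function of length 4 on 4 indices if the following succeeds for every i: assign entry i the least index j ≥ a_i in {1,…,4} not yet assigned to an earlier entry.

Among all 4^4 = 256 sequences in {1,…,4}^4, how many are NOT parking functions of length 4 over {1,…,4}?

131

|PF| = (5−4)·5^(4−1) = 1·125 = 125
E.g. (3,4,2,4) → sorted (2,3,4,4): b_1=2>1, not a PF.
Total 256; non-PF = 256−125 = 131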